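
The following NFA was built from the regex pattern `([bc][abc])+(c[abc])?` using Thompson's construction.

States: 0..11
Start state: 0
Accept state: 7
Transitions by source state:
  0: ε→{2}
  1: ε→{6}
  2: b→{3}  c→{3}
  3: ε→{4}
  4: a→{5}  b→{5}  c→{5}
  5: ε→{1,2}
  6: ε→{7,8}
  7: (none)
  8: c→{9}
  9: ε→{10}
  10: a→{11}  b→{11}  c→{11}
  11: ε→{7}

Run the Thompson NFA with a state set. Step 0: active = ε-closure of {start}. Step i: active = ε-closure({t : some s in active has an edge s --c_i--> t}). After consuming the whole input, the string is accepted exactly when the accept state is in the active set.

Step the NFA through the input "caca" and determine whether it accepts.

S₀ = ε-closure({0}) = {0,2}
'c' @ 1: {3,4}
'a' @ 2: {1,2,5,6,7,8}  [accepting]
'c' @ 3: {3,4,9,10}
'a' @ 4: {1,2,5,6,7,8,11}  [accepting]
final: {1,2,5,6,7,8,11}; accept 7 in set

Answer: ACCEPT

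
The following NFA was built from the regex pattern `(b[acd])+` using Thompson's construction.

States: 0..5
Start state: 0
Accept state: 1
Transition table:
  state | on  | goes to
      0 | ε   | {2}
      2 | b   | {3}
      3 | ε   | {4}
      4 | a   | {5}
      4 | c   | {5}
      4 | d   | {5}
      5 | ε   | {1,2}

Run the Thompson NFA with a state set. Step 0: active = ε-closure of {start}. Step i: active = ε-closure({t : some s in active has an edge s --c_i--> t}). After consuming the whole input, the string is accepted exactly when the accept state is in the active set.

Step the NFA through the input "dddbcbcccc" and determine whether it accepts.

Answer: REJECT

Trace:
start: ε-closure({0}) = {0,2}
'd' @ 1: {}  — dead — no transitions
rest 'ddbcbcccc' ignored (set empty)
final: {}; accept 1 not in set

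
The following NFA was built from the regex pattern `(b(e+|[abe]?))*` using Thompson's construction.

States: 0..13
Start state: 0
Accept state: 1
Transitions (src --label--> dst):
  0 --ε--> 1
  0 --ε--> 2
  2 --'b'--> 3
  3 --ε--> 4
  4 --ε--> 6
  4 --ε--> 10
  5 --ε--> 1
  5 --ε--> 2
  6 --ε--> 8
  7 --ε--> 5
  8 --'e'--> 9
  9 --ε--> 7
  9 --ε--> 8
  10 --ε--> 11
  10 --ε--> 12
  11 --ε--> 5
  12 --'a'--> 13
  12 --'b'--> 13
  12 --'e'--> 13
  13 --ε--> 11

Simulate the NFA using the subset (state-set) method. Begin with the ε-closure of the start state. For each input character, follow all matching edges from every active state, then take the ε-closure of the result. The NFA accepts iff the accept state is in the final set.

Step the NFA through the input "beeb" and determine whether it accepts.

Answer: ACCEPT

Trace:
start: ε-closure({0}) = {0,1,2}
'b' @ 1: {1,2,3,4,5,6,8,10,11,12}  (accept∈set)
'e' @ 2: {1,2,5,7,8,9,11,13}  (accept∈set)
'e' @ 3: {1,2,5,7,8,9}  (accept∈set)
'b' @ 4: {1,2,3,4,5,6,8,10,11,12}  (accept∈set)
final: {1,2,3,4,5,6,8,10,11,12}; accept 1 in set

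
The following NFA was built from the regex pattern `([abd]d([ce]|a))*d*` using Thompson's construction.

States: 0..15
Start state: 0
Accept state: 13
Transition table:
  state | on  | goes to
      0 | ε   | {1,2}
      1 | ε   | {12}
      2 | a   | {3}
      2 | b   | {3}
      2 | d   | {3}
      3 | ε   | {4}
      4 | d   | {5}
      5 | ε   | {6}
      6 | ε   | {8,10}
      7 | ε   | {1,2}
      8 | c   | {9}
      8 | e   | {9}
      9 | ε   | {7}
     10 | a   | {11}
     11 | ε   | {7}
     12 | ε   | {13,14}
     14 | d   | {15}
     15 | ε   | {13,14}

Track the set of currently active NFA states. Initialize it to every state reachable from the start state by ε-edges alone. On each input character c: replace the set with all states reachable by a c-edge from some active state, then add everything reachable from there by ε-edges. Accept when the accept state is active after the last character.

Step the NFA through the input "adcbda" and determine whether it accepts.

Answer: ACCEPT

Derivation:
S₀ = ε-closure({0}) = {0,1,2,12,13,14}
'a' @ 1: {3,4}
'd' @ 2: {5,6,8,10}
'c' @ 3: {1,2,7,9,12,13,14}  [accepting]
'b' @ 4: {3,4}
'd' @ 5: {5,6,8,10}
'a' @ 6: {1,2,7,11,12,13,14}  [accepting]
after full input: {1,2,7,11,12,13,14}  (accept=13 in)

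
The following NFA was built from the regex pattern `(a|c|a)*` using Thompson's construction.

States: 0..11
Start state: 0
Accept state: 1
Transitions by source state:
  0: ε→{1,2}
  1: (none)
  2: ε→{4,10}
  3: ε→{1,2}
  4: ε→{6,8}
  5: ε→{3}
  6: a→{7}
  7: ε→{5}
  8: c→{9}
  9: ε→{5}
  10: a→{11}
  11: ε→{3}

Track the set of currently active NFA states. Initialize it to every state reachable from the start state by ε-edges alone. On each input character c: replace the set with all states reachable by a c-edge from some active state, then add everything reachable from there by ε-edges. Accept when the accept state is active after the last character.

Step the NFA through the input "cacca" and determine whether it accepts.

Answer: ACCEPT

Trace:
S₀ = ε-closure({0}) = {0,1,2,4,6,8,10}
'c' @ 1: {1,2,3,4,5,6,8,9,10}  ✓accept
'a' @ 2: {1,2,3,4,5,6,7,8,10,11}  ✓accept
'c' @ 3: {1,2,3,4,5,6,8,9,10}  ✓accept
'c' @ 4: {1,2,3,4,5,6,8,9,10}  ✓accept
'a' @ 5: {1,2,3,4,5,6,7,8,10,11}  ✓accept
after full input: {1,2,3,4,5,6,7,8,10,11}  (accept=1 in)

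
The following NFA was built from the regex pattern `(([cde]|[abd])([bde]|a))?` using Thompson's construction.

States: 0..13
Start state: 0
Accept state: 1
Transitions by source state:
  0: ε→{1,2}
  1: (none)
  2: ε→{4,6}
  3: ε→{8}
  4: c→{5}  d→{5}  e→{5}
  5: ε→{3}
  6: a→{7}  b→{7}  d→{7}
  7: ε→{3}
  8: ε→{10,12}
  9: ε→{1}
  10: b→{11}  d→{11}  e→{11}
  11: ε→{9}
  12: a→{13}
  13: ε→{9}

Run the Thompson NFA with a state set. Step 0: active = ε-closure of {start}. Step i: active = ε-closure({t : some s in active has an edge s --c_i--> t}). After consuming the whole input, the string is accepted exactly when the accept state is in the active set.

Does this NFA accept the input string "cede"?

Answer: REJECT

Trace:
S₀ = ε-closure({0}) = {0,1,2,4,6}
'c' @ 1: {3,5,8,10,12}
'e' @ 2: {1,9,11}  [accepting]
'd' @ 3: {}  — state set empty
rest 'e' ignored (set empty)
final: {}; accept 1 not in set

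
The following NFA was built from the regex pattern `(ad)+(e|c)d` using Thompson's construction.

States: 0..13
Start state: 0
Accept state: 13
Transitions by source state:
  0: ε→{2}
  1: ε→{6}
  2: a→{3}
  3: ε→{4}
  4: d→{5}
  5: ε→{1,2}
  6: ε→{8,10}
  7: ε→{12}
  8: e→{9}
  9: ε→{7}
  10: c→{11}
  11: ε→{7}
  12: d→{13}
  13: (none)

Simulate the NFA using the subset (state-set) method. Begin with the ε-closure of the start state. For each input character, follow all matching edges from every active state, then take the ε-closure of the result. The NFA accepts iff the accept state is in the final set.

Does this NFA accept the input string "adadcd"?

S₀ = ε-closure({0}) = {0,2}
'a' @ 1: {3,4}
'd' @ 2: {1,2,5,6,8,10}
'a' @ 3: {3,4}
'd' @ 4: {1,2,5,6,8,10}
'c' @ 5: {7,11,12}
'd' @ 6: {13}  [accepting]
end set {13} — state 13 in

Answer: ACCEPT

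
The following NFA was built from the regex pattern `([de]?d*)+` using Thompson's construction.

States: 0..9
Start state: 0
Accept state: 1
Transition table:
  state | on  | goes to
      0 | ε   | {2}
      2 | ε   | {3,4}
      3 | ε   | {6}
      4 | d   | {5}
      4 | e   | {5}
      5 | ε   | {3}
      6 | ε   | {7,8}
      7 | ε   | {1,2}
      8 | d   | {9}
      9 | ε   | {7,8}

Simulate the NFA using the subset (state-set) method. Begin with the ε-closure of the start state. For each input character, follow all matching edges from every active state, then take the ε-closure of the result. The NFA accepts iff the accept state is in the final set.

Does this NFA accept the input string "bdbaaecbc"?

Answer: REJECT

Derivation:
initial (ε-close {0}): {0,1,2,3,4,6,7,8}
'b' @ 1: {}  — no active states
rest 'dbaaecbc' ignored (set empty)
after full input: {}  (accept=1 not in)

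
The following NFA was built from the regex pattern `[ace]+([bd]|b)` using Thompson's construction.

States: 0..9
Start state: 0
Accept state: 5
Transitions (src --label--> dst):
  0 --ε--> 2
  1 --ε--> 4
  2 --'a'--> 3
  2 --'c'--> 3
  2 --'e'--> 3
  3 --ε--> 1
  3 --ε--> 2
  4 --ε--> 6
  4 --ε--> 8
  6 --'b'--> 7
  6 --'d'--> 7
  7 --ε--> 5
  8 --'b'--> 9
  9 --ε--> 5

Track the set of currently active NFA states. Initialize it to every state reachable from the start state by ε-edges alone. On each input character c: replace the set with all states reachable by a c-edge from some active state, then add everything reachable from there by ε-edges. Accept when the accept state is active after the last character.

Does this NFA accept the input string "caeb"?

Answer: ACCEPT

Derivation:
start: ε-closure({0}) = {0,2}
'c' @ 1: {1,2,3,4,6,8}
'a' @ 2: {1,2,3,4,6,8}
'e' @ 3: {1,2,3,4,6,8}
'b' @ 4: {5,7,9}  (accept∈set)
after full input: {5,7,9}  (accept=5 in)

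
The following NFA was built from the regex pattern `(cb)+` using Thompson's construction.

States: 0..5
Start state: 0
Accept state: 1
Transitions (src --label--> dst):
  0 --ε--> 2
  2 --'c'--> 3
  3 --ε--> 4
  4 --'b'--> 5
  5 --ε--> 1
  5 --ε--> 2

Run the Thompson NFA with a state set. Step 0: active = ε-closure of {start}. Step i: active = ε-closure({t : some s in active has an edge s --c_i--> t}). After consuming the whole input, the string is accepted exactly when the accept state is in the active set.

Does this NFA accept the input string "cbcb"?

Answer: ACCEPT

Trace:
start: ε-closure({0}) = {0,2}
'c' @ 1: {3,4}
'b' @ 2: {1,2,5}  ✓accept
'c' @ 3: {3,4}
'b' @ 4: {1,2,5}  ✓accept
final: {1,2,5}; accept 1 in set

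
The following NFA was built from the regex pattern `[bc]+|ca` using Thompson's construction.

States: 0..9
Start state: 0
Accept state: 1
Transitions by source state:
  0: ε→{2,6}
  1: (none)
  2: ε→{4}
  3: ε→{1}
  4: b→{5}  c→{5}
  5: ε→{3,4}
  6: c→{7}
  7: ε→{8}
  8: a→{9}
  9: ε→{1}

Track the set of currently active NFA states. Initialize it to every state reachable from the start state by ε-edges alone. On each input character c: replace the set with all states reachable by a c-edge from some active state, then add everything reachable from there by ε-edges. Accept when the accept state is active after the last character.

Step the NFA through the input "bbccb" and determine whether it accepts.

initial (ε-close {0}): {0,2,4,6}
'b' @ 1: {1,3,4,5}  ✓accept
'b' @ 2: {1,3,4,5}  ✓accept
'c' @ 3: {1,3,4,5}  ✓accept
'c' @ 4: {1,3,4,5}  ✓accept
'b' @ 5: {1,3,4,5}  ✓accept
end set {1,3,4,5} — state 1 in

Answer: ACCEPT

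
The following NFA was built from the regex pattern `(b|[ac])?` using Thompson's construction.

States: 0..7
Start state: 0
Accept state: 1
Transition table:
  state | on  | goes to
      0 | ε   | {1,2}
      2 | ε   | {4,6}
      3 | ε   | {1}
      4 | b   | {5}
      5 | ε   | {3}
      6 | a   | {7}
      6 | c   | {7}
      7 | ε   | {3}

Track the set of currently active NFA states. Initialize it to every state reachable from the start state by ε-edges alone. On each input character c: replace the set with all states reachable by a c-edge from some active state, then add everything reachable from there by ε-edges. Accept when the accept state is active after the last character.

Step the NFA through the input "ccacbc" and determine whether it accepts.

Answer: REJECT

Steps:
initial (ε-close {0}): {0,1,2,4,6}
'c' @ 1: {1,3,7}  ✓accept
'c' @ 2: {}  — dead — no transitions
rest 'acbc' ignored (set empty)
final: {}; accept 1 not in set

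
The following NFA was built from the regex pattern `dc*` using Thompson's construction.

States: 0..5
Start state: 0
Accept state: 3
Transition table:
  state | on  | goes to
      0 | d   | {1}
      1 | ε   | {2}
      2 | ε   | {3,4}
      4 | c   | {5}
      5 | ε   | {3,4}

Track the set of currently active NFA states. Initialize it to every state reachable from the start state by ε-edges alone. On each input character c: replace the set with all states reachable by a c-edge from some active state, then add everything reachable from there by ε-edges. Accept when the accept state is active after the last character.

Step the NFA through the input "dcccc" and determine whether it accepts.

S₀ = ε-closure({0}) = {0}
'd' @ 1: {1,2,3,4}  ✓accept
'c' @ 2: {3,4,5}  ✓accept
'c' @ 3: {3,4,5}  ✓accept
'c' @ 4: {3,4,5}  ✓accept
'c' @ 5: {3,4,5}  ✓accept
end set {3,4,5} — state 3 in

Answer: ACCEPT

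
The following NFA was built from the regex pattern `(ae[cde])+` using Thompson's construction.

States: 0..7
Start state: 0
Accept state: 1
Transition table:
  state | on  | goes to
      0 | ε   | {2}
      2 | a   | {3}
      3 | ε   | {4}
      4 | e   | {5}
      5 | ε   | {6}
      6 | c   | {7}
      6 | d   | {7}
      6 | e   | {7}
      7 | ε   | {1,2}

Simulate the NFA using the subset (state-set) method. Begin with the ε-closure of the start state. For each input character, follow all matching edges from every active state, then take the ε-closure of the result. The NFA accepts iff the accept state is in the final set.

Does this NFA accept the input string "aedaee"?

start: ε-closure({0}) = {0,2}
'a' @ 1: {3,4}
'e' @ 2: {5,6}
'd' @ 3: {1,2,7}  [accepting]
'a' @ 4: {3,4}
'e' @ 5: {5,6}
'e' @ 6: {1,2,7}  [accepting]
final: {1,2,7}; accept 1 in set

Answer: ACCEPT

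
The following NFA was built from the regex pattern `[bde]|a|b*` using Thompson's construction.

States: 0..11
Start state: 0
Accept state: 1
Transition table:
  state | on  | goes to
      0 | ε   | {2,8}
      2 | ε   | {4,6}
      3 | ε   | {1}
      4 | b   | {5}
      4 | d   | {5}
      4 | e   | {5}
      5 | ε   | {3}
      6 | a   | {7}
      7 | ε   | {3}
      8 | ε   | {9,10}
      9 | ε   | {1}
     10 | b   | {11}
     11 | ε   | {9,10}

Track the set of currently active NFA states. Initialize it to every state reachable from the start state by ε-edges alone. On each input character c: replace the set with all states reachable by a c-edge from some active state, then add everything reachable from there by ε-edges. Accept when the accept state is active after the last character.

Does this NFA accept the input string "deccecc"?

S₀ = ε-closure({0}) = {0,1,2,4,6,8,9,10}
'd' @ 1: {1,3,5}  (accept∈set)
'e' @ 2: {}  — state set empty
rest 'ccecc' ignored (set empty)
final: {}; accept 1 not in set

Answer: REJECT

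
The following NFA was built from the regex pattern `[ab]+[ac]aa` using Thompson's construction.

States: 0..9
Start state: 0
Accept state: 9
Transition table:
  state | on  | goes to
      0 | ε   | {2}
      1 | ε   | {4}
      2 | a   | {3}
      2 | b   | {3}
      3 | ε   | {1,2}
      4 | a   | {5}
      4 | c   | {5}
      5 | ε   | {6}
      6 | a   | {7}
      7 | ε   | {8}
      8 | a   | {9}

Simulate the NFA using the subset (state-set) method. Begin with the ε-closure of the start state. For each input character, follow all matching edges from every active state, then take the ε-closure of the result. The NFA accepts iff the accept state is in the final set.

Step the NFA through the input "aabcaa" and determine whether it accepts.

Answer: ACCEPT

Trace:
initial (ε-close {0}): {0,2}
'a' @ 1: {1,2,3,4}
'a' @ 2: {1,2,3,4,5,6}
'b' @ 3: {1,2,3,4}
'c' @ 4: {5,6}
'a' @ 5: {7,8}
'a' @ 6: {9}  (accept∈set)
end set {9} — state 9 in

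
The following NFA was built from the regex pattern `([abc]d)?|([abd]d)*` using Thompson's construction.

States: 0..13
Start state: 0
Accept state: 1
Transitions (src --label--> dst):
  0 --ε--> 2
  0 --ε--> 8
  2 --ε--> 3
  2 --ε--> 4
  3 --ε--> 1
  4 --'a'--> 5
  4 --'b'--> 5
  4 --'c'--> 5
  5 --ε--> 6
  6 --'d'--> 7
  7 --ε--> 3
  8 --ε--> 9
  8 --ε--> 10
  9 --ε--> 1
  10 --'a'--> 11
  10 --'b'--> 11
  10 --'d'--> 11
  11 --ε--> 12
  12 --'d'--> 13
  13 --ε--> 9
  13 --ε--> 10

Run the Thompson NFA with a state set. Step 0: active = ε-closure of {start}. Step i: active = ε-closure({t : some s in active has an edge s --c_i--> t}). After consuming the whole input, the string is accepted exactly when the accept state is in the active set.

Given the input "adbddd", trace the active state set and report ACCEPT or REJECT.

initial (ε-close {0}): {0,1,2,3,4,8,9,10}
'a' @ 1: {5,6,11,12}
'd' @ 2: {1,3,7,9,10,13}  ✓accept
'b' @ 3: {11,12}
'd' @ 4: {1,9,10,13}  ✓accept
'd' @ 5: {11,12}
'd' @ 6: {1,9,10,13}  ✓accept
final: {1,9,10,13}; accept 1 in set

Answer: ACCEPT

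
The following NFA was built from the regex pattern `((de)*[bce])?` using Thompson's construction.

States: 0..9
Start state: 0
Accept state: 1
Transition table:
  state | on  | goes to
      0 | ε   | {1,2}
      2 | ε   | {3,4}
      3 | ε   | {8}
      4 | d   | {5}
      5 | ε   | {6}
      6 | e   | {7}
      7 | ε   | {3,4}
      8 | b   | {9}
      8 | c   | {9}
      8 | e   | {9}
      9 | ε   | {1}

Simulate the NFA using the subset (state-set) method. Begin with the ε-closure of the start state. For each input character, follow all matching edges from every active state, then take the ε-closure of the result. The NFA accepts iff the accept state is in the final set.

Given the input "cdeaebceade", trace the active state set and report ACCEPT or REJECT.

Answer: REJECT

Steps:
initial (ε-close {0}): {0,1,2,3,4,8}
'c' @ 1: {1,9}  [accepting]
'd' @ 2: {}  — dead — no transitions
rest 'eaebceade' ignored (set empty)
final: {}; accept 1 not in set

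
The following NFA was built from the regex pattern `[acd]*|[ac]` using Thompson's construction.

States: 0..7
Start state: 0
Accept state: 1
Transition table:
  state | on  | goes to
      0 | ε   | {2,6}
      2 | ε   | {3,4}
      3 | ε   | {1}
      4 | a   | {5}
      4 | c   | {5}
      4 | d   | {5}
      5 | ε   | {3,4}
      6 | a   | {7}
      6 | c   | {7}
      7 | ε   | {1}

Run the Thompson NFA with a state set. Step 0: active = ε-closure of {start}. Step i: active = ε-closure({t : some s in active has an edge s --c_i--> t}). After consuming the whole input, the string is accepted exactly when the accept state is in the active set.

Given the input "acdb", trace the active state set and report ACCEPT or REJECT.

Answer: REJECT

Steps:
initial (ε-close {0}): {0,1,2,3,4,6}
'a' @ 1: {1,3,4,5,7}  ✓accept
'c' @ 2: {1,3,4,5}  ✓accept
'd' @ 3: {1,3,4,5}  ✓accept
'b' @ 4: {}  — dead — no transitions
final: {}; accept 1 not in set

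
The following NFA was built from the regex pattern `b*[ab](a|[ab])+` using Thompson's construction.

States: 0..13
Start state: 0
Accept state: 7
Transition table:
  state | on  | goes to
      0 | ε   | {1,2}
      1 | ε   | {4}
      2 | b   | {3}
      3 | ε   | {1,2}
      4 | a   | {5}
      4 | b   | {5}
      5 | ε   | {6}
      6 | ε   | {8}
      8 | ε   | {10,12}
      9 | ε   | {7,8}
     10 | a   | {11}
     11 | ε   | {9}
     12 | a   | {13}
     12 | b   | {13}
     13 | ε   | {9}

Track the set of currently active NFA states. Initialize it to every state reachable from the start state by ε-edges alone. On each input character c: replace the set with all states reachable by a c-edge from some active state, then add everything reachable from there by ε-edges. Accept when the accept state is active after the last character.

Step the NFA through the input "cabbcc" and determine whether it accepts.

Answer: REJECT

Trace:
S₀ = ε-closure({0}) = {0,1,2,4}
'c' @ 1: {}  — dead — no transitions
rest 'abbcc' ignored (set empty)
final: {}; accept 7 not in set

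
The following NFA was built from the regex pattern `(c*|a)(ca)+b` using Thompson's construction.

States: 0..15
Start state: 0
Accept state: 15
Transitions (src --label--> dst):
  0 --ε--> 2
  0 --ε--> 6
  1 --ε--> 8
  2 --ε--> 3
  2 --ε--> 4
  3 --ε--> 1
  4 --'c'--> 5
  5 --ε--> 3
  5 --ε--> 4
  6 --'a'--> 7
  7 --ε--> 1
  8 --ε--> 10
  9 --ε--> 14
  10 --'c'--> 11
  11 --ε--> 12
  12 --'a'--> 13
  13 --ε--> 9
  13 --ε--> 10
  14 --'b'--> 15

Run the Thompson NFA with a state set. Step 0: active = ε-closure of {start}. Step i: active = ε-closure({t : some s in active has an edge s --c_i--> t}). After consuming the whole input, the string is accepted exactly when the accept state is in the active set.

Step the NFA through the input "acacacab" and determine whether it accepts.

Answer: ACCEPT

Trace:
start: ε-closure({0}) = {0,1,2,3,4,6,8,10}
'a' @ 1: {1,7,8,10}
'c' @ 2: {11,12}
'a' @ 3: {9,10,13,14}
'c' @ 4: {11,12}
'a' @ 5: {9,10,13,14}
'c' @ 6: {11,12}
'a' @ 7: {9,10,13,14}
'b' @ 8: {15}  ✓accept
end set {15} — state 15 in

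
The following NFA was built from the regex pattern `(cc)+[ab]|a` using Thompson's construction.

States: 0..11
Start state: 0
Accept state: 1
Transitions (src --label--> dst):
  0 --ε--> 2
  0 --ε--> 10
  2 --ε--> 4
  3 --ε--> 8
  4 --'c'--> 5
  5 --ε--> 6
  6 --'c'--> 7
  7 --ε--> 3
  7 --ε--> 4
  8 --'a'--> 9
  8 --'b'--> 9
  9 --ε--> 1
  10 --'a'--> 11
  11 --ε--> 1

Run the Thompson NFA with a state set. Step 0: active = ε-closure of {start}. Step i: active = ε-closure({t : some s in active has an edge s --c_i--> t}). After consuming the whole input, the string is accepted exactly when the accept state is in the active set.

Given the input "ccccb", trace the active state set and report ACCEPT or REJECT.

initial (ε-close {0}): {0,2,4,10}
'c' @ 1: {5,6}
'c' @ 2: {3,4,7,8}
'c' @ 3: {5,6}
'c' @ 4: {3,4,7,8}
'b' @ 5: {1,9}  [accepting]
after full input: {1,9}  (accept=1 in)

Answer: ACCEPT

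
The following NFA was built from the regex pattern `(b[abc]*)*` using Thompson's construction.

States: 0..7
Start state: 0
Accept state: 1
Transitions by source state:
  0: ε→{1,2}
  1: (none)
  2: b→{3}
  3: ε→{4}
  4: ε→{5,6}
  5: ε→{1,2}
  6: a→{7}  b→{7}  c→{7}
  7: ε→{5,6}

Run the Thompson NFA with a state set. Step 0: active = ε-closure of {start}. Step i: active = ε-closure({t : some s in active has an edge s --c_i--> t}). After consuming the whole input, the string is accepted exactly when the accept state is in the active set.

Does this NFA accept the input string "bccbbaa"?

S₀ = ε-closure({0}) = {0,1,2}
'b' @ 1: {1,2,3,4,5,6}  [accepting]
'c' @ 2: {1,2,5,6,7}  [accepting]
'c' @ 3: {1,2,5,6,7}  [accepting]
'b' @ 4: {1,2,3,4,5,6,7}  [accepting]
'b' @ 5: {1,2,3,4,5,6,7}  [accepting]
'a' @ 6: {1,2,5,6,7}  [accepting]
'a' @ 7: {1,2,5,6,7}  [accepting]
after full input: {1,2,5,6,7}  (accept=1 in)

Answer: ACCEPT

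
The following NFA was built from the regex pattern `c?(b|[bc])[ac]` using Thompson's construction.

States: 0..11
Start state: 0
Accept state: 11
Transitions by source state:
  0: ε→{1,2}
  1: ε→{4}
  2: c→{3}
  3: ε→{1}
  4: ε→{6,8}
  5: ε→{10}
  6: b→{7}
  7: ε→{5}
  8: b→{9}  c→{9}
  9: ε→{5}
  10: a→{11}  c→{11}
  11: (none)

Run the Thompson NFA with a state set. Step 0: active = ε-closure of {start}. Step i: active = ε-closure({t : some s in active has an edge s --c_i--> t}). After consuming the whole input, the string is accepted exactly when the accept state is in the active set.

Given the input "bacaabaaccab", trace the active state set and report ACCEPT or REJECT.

S₀ = ε-closure({0}) = {0,1,2,4,6,8}
'b' @ 1: {5,7,9,10}
'a' @ 2: {11}  ✓accept
'c' @ 3: {}  — no active states
rest 'aabaaccab' ignored (set empty)
final: {}; accept 11 not in set

Answer: REJECT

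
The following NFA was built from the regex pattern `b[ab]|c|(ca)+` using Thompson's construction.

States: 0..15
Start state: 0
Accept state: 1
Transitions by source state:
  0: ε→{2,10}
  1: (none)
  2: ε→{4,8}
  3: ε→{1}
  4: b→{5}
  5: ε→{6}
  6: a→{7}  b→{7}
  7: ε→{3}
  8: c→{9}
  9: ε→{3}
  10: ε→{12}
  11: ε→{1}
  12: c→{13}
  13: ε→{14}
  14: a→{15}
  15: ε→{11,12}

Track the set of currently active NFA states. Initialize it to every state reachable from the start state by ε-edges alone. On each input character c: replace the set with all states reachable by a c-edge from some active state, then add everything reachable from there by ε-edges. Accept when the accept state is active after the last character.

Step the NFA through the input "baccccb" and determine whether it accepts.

Answer: REJECT

Steps:
initial (ε-close {0}): {0,2,4,8,10,12}
'b' @ 1: {5,6}
'a' @ 2: {1,3,7}  ✓accept
'c' @ 3: {}  — dead — no transitions
rest 'cccb' ignored (set empty)
final: {}; accept 1 not in set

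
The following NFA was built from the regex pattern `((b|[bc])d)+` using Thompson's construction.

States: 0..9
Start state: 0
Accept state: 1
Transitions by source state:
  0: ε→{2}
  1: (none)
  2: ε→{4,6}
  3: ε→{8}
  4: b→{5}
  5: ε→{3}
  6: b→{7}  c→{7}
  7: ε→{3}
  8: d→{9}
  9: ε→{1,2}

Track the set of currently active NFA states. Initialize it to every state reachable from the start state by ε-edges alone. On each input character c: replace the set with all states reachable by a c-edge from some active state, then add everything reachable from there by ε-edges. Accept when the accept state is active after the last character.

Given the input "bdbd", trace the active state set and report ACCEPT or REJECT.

initial (ε-close {0}): {0,2,4,6}
'b' @ 1: {3,5,7,8}
'd' @ 2: {1,2,4,6,9}  ✓accept
'b' @ 3: {3,5,7,8}
'd' @ 4: {1,2,4,6,9}  ✓accept
final: {1,2,4,6,9}; accept 1 in set

Answer: ACCEPT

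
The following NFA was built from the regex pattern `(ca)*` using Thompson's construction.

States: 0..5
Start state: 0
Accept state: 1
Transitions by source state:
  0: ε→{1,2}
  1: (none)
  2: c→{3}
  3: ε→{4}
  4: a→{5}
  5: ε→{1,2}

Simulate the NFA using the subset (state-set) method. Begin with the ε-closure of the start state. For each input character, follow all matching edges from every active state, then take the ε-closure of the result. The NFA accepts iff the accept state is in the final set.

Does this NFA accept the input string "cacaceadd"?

initial (ε-close {0}): {0,1,2}
'c' @ 1: {3,4}
'a' @ 2: {1,2,5}  (accept∈set)
'c' @ 3: {3,4}
'a' @ 4: {1,2,5}  (accept∈set)
'c' @ 5: {3,4}
'e' @ 6: {}  — state set empty
rest 'add' ignored (set empty)
after full input: {}  (accept=1 not in)

Answer: REJECT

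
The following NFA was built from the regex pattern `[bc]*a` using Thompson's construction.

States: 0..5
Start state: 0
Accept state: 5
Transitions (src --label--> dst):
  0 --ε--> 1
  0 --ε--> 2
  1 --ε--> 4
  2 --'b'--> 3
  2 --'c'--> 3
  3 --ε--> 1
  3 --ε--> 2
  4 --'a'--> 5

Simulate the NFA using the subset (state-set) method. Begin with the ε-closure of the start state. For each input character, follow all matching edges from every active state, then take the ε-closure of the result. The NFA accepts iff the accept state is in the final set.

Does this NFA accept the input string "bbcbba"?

Answer: ACCEPT

Trace:
initial (ε-close {0}): {0,1,2,4}
'b' @ 1: {1,2,3,4}
'b' @ 2: {1,2,3,4}
'c' @ 3: {1,2,3,4}
'b' @ 4: {1,2,3,4}
'b' @ 5: {1,2,3,4}
'a' @ 6: {5}  ✓accept
after full input: {5}  (accept=5 in)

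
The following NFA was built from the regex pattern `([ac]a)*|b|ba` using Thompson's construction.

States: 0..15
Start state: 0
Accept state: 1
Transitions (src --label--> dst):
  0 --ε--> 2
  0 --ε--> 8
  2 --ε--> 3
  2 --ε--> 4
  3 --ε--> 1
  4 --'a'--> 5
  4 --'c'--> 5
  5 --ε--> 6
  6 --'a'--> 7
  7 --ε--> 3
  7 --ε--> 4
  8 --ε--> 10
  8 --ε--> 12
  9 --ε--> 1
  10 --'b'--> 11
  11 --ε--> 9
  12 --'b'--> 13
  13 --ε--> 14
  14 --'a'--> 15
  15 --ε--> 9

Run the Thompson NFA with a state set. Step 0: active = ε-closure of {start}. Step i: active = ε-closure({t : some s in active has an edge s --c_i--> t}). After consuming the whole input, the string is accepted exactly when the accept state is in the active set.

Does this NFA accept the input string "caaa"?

initial (ε-close {0}): {0,1,2,3,4,8,10,12}
'c' @ 1: {5,6}
'a' @ 2: {1,3,4,7}  ✓accept
'a' @ 3: {5,6}
'a' @ 4: {1,3,4,7}  ✓accept
after full input: {1,3,4,7}  (accept=1 in)

Answer: ACCEPT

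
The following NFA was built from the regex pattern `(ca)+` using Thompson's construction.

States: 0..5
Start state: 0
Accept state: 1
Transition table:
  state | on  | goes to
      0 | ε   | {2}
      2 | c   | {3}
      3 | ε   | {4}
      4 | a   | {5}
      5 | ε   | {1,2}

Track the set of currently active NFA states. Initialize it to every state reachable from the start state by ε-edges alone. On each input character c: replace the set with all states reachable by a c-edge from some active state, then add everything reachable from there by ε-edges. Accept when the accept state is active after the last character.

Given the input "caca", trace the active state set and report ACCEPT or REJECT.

Answer: ACCEPT

Steps:
S₀ = ε-closure({0}) = {0,2}
'c' @ 1: {3,4}
'a' @ 2: {1,2,5}  (accept∈set)
'c' @ 3: {3,4}
'a' @ 4: {1,2,5}  (accept∈set)
end set {1,2,5} — state 1 in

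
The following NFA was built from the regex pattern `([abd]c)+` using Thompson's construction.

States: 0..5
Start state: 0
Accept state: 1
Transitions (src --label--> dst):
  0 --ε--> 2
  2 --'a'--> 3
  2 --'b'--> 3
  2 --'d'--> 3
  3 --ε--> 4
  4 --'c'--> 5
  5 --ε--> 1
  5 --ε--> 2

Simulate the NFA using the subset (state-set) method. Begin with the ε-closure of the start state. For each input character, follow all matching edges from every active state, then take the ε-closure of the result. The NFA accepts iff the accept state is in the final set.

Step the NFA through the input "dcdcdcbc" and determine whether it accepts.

Answer: ACCEPT

Trace:
initial (ε-close {0}): {0,2}
'd' @ 1: {3,4}
'c' @ 2: {1,2,5}  ✓accept
'd' @ 3: {3,4}
'c' @ 4: {1,2,5}  ✓accept
'd' @ 5: {3,4}
'c' @ 6: {1,2,5}  ✓accept
'b' @ 7: {3,4}
'c' @ 8: {1,2,5}  ✓accept
after full input: {1,2,5}  (accept=1 in)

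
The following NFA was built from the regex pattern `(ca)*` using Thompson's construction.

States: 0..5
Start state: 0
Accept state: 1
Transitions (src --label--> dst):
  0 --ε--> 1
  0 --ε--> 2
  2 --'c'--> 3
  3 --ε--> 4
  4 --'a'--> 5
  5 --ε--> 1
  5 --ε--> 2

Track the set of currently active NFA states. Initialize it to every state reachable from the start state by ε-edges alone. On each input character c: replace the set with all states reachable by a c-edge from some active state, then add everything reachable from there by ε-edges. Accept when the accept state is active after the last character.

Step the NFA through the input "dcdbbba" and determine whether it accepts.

S₀ = ε-closure({0}) = {0,1,2}
'd' @ 1: {}  — dead — no transitions
rest 'cdbbba' ignored (set empty)
after full input: {}  (accept=1 not in)

Answer: REJECT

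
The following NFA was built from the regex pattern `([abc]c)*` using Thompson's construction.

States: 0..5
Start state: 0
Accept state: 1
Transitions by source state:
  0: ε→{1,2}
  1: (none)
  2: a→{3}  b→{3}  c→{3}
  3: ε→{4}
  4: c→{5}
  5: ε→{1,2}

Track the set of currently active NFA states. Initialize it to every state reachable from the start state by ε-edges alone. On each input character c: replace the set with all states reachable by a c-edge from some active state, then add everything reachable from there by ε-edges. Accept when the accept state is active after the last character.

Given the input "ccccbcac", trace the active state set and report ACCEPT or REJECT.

Answer: ACCEPT

Steps:
S₀ = ε-closure({0}) = {0,1,2}
'c' @ 1: {3,4}
'c' @ 2: {1,2,5}  (accept∈set)
'c' @ 3: {3,4}
'c' @ 4: {1,2,5}  (accept∈set)
'b' @ 5: {3,4}
'c' @ 6: {1,2,5}  (accept∈set)
'a' @ 7: {3,4}
'c' @ 8: {1,2,5}  (accept∈set)
end set {1,2,5} — state 1 in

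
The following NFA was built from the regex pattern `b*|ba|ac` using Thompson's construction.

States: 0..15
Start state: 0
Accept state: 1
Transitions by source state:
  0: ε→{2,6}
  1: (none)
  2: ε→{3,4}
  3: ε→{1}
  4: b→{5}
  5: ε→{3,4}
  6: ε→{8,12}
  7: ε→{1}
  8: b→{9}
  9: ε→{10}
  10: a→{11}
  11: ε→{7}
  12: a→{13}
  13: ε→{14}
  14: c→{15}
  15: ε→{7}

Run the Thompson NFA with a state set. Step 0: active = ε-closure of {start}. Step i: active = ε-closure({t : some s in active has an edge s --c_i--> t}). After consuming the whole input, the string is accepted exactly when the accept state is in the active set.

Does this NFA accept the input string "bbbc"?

Answer: REJECT

Steps:
start: ε-closure({0}) = {0,1,2,3,4,6,8,12}
'b' @ 1: {1,3,4,5,9,10}  (accept∈set)
'b' @ 2: {1,3,4,5}  (accept∈set)
'b' @ 3: {1,3,4,5}  (accept∈set)
'c' @ 4: {}  — dead — no transitions
after full input: {}  (accept=1 not in)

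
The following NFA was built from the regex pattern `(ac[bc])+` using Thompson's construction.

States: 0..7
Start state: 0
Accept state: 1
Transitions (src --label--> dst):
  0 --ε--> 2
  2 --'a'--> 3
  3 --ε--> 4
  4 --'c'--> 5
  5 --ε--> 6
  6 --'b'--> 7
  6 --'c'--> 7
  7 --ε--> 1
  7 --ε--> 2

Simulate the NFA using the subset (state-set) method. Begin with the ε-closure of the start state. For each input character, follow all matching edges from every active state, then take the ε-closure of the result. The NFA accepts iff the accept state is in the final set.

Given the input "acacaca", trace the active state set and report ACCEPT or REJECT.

start: ε-closure({0}) = {0,2}
'a' @ 1: {3,4}
'c' @ 2: {5,6}
'a' @ 3: {}  — state set empty
rest 'caca' ignored (set empty)
final: {}; accept 1 not in set

Answer: REJECT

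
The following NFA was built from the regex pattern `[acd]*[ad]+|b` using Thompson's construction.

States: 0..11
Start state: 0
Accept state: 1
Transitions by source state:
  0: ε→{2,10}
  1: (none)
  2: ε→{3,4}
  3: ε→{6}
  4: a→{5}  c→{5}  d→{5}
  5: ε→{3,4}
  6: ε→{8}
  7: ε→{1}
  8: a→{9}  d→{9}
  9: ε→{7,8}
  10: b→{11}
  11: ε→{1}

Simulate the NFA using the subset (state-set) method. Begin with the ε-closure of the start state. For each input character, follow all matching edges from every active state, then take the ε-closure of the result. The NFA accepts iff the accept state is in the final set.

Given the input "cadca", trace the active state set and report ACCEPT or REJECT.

Answer: ACCEPT

Trace:
initial (ε-close {0}): {0,2,3,4,6,8,10}
'c' @ 1: {3,4,5,6,8}
'a' @ 2: {1,3,4,5,6,7,8,9}  [accepting]
'd' @ 3: {1,3,4,5,6,7,8,9}  [accepting]
'c' @ 4: {3,4,5,6,8}
'a' @ 5: {1,3,4,5,6,7,8,9}  [accepting]
final: {1,3,4,5,6,7,8,9}; accept 1 in set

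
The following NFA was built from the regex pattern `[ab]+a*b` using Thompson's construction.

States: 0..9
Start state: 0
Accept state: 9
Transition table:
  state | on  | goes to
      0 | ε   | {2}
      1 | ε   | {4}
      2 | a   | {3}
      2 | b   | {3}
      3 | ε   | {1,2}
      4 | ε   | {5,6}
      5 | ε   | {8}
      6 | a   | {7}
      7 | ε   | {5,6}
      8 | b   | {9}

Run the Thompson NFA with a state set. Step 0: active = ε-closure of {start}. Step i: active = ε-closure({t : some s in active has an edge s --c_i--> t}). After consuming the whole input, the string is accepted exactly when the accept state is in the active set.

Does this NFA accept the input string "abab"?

Answer: ACCEPT

Steps:
start: ε-closure({0}) = {0,2}
'a' @ 1: {1,2,3,4,5,6,8}
'b' @ 2: {1,2,3,4,5,6,8,9}  (accept∈set)
'a' @ 3: {1,2,3,4,5,6,7,8}
'b' @ 4: {1,2,3,4,5,6,8,9}  (accept∈set)
final: {1,2,3,4,5,6,8,9}; accept 9 in set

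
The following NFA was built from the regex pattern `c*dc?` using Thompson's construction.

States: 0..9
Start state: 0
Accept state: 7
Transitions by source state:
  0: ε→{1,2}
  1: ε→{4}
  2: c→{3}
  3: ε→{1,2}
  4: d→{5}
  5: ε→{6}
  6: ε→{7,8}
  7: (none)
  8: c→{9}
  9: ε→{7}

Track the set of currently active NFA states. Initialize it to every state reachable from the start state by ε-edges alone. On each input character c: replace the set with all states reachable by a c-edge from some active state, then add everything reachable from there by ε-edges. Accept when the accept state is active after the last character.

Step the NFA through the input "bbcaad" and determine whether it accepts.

initial (ε-close {0}): {0,1,2,4}
'b' @ 1: {}  — no active states
rest 'bcaad' ignored (set empty)
after full input: {}  (accept=7 not in)

Answer: REJECT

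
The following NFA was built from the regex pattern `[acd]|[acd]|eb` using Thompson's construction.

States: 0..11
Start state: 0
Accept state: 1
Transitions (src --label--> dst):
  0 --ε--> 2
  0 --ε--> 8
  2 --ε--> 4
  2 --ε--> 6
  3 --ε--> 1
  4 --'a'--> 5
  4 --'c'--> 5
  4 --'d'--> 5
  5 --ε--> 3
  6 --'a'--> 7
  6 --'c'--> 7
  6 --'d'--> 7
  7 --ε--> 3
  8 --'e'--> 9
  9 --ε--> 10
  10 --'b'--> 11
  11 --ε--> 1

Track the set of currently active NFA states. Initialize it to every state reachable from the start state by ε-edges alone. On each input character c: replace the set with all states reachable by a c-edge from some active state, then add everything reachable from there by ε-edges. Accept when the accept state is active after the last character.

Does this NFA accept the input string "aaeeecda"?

S₀ = ε-closure({0}) = {0,2,4,6,8}
'a' @ 1: {1,3,5,7}  ✓accept
'a' @ 2: {}  — dead — no transitions
rest 'eeecda' ignored (set empty)
final: {}; accept 1 not in set

Answer: REJECT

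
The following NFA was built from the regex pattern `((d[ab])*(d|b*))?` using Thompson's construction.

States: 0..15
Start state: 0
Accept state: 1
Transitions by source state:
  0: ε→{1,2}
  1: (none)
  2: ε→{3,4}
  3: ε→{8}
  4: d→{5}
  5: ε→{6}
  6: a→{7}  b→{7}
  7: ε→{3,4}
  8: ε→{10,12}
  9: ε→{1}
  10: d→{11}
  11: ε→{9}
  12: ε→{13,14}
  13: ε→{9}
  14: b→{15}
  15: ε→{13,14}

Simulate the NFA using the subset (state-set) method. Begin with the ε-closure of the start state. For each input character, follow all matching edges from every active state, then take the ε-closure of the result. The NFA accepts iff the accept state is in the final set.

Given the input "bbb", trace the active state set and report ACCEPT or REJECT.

Answer: ACCEPT

Derivation:
start: ε-closure({0}) = {0,1,2,3,4,8,9,10,12,13,14}
'b' @ 1: {1,9,13,14,15}  (accept∈set)
'b' @ 2: {1,9,13,14,15}  (accept∈set)
'b' @ 3: {1,9,13,14,15}  (accept∈set)
final: {1,9,13,14,15}; accept 1 in set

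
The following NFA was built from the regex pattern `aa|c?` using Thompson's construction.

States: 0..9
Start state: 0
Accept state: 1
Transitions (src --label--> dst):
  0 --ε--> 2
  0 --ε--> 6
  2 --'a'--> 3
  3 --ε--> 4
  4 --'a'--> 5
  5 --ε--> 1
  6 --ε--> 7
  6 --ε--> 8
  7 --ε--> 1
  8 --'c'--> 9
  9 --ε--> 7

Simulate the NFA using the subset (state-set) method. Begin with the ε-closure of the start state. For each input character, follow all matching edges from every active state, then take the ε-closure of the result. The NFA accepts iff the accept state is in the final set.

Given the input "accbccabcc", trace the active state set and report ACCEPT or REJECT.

initial (ε-close {0}): {0,1,2,6,7,8}
'a' @ 1: {3,4}
'c' @ 2: {}  — no active states
rest 'cbccabcc' ignored (set empty)
after full input: {}  (accept=1 not in)

Answer: REJECT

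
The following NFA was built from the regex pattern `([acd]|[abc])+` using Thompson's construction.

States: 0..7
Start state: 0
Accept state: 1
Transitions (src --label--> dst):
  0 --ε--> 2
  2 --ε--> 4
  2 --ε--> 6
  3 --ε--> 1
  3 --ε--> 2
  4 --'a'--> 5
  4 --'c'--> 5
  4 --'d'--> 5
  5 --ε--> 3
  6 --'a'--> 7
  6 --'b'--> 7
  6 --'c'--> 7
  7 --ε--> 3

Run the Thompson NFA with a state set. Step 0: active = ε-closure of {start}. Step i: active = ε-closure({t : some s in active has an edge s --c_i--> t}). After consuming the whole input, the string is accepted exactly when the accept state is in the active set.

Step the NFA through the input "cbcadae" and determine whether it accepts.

start: ε-closure({0}) = {0,2,4,6}
'c' @ 1: {1,2,3,4,5,6,7}  ✓accept
'b' @ 2: {1,2,3,4,6,7}  ✓accept
'c' @ 3: {1,2,3,4,5,6,7}  ✓accept
'a' @ 4: {1,2,3,4,5,6,7}  ✓accept
'd' @ 5: {1,2,3,4,5,6}  ✓accept
'a' @ 6: {1,2,3,4,5,6,7}  ✓accept
'e' @ 7: {}  — dead — no transitions
after full input: {}  (accept=1 not in)

Answer: REJECT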